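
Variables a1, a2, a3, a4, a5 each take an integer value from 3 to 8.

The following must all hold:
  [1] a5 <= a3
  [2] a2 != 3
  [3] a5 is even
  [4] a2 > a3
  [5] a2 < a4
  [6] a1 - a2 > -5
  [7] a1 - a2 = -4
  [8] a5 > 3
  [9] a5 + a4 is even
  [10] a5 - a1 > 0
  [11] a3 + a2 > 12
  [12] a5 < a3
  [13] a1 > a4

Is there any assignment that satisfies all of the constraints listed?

Constraints 4, 5, 10, 12, and 13 give a3 < a2, a2 < a4, a4 < a1, a1 < a5, a5 < a3. Chaining: a3 < a2 < a4 < a1 < a5 < a3, which forces a3 < a3 — impossible.

Unsatisfiable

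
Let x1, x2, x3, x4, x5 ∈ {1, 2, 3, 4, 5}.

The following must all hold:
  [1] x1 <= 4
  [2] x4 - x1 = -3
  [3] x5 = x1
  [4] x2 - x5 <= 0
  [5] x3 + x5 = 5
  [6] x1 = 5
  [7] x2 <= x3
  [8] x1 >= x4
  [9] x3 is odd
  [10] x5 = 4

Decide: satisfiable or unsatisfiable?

Unsatisfiable

Constraint 10 fixes x5 = 4 and constraint 6 fixes x1 = 5, but constraint 3 requires x5 = x1. Since 4 ≠ 5, contradiction.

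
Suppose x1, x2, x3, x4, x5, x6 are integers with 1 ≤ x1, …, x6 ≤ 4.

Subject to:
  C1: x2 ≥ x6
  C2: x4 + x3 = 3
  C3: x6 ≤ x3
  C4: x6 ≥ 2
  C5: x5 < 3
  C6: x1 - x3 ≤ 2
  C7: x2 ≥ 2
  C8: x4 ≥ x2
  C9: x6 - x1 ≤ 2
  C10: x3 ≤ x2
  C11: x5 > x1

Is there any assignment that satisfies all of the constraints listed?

From constraints 7 and 8: x4 ≥ x2 ≥ 2. From constraints 3 and 4: x3 ≥ x6 ≥ 2. Hence x4 + x3 ≥ 4. But constraint 2 requires x4 + x3 = 3, and 3 < 4. Contradiction.

Unsatisfiable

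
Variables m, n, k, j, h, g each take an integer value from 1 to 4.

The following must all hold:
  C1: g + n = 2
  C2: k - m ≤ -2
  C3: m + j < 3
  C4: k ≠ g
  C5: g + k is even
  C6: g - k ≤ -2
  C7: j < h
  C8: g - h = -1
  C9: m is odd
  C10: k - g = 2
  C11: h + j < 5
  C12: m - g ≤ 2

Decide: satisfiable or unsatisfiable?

Unsatisfiable

Constraints 2, 6, and 12 give k − g ≥ 2, g − m ≥ -2, m − k ≥ 2.
Adding all 3 inequalities: the left sides telescope to 0, and the right sides sum to 2 + (-2) + 2 = 2. So 0 ≥ 2, which is false.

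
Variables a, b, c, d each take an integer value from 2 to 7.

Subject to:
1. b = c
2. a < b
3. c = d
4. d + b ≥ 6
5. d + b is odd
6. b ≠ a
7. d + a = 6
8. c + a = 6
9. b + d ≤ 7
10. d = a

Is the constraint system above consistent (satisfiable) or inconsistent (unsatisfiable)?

From constraints 1, 3, and 10, b = c = d = a, so b = a. But constraint 6 says b ≠ a. Contradiction.

Unsatisfiable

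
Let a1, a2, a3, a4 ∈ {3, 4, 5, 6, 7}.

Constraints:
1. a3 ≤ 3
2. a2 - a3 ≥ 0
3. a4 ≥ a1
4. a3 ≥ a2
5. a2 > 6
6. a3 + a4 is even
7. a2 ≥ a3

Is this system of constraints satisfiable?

Unsatisfiable

From constraint 5: a2 ≥ 7. From constraints 1 and 4: a2 ≤ a3 and a3 ≤ 3, so a2 ≤ 3. But 3 < 7, so no value of a2 works.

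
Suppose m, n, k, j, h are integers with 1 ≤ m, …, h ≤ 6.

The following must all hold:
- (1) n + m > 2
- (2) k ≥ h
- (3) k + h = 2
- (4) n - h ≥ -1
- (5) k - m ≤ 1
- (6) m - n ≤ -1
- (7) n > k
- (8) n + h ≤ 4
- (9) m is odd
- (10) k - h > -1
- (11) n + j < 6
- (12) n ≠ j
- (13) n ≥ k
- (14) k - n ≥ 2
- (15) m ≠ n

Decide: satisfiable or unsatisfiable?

Unsatisfiable

Constraints 5, 6, and 14 give k − n ≥ 2, n − m ≥ 1, m − k ≥ -1.
Adding all 3 inequalities: the left sides telescope to 0, and the right sides sum to 2 + 1 + (-1) = 2. So 0 ≥ 2, which is false.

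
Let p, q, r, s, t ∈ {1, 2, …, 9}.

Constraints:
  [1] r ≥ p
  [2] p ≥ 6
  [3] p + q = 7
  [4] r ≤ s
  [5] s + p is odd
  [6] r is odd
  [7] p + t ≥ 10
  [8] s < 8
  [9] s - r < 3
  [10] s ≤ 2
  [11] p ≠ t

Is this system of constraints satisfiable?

Unsatisfiable

From constraints 1 and 2: r ≥ p and p ≥ 6, so r ≥ 6. From constraints 4 and 10: r ≤ s and s ≤ 2, so r ≤ 2. But 2 < 6, so no value of r works.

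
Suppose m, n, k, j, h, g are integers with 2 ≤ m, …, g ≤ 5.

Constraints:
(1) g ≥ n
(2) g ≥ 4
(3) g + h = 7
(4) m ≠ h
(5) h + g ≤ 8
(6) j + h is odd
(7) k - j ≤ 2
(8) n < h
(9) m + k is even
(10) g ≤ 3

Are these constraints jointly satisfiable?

Unsatisfiable

From constraint 2: g ≥ 4. From constraint 10: g ≤ 3. But 3 < 4, so no value of g works.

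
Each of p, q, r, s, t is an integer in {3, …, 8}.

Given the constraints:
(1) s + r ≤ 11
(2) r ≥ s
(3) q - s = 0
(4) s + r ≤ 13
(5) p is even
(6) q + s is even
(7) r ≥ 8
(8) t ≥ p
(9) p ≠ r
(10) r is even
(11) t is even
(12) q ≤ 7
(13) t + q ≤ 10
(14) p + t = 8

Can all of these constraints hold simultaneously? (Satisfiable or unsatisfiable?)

Satisfiable

Try p = 4, q = 3, r = 8, s = 3, t = 4.
Check constraint 1: s + r = 11; constraint 3: q - s = 0; constraint 4: s + r = 11. The remaining constraints are straightforward to verify.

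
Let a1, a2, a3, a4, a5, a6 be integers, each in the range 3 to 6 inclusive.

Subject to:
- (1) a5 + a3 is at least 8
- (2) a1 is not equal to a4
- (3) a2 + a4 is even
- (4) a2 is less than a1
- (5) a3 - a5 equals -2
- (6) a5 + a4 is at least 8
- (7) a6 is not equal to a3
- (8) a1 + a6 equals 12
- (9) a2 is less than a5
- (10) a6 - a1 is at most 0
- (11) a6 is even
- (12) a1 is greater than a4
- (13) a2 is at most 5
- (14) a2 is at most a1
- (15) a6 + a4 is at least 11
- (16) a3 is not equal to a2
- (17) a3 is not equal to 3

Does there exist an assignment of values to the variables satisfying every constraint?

One satisfying assignment is a1 = 6, a2 = 3, a3 = 4, a4 = 5, a5 = 6, a6 = 6.
For the less obvious constraints — constraint 1: a5 + a3 = 10; constraint 5: a3 - a5 = -2; constraint 6: a5 + a4 = 11 — and the others hold by inspection.

Satisfiable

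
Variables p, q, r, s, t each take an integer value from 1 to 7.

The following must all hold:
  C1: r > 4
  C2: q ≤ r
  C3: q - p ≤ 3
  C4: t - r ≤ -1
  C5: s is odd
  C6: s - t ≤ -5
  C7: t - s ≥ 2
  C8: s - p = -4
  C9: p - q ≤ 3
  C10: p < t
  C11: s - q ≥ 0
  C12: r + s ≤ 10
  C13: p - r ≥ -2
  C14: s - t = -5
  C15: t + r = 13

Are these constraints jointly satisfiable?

Constraints 4, 6, 9, 11, and 13 give q − p ≥ -3, p − r ≥ -2, r − t ≥ 1, t − s ≥ 5, s − q ≥ 0.
Adding all 5 inequalities: the left sides telescope to 0, and the right sides sum to (-3) + (-2) + 1 + 5 + 0 = 1. So 0 ≥ 1, which is false.

Unsatisfiable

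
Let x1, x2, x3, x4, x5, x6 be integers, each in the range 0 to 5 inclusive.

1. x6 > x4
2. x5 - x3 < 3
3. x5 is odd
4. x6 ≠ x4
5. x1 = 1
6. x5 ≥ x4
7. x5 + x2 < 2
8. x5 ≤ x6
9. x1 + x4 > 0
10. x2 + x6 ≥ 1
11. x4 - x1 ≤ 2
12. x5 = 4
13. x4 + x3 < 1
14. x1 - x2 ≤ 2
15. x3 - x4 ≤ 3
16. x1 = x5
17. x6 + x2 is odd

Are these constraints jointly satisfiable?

Unsatisfiable

Constraint 5 fixes x1 = 1 and constraint 12 fixes x5 = 4, but constraint 16 requires x1 = x5. Since 1 ≠ 4, contradiction.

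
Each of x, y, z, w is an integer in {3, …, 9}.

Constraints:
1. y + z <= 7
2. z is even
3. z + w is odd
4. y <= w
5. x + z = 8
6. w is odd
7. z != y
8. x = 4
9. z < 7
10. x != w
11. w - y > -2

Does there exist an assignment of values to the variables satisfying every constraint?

Take x = 4, y = 3, z = 4, w = 3. Then constraint 1: y + z = 7; constraint 5: x + z = 8; constraint 11: w - y = 0, and every other listed constraint is also met.

Satisfiable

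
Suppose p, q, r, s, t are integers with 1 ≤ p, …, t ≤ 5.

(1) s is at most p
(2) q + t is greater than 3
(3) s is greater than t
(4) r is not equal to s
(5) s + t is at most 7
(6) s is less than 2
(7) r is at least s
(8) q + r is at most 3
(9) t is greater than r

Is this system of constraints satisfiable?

Constraints 3, 7, and 9 give s ≤ r, r < t, t < s. Chaining: s ≤ r < t < s, which forces s < s — impossible.

Unsatisfiable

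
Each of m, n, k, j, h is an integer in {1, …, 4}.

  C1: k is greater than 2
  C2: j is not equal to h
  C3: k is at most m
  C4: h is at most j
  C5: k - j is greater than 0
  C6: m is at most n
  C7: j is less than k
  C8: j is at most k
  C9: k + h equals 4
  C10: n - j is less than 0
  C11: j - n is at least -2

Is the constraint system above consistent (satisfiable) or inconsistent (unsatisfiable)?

Constraints 3, 5, 6, and 10 give j < k, k ≤ m, m ≤ n, n < j. Chaining: j < k ≤ m ≤ n < j, which forces j < j — impossible.

Unsatisfiable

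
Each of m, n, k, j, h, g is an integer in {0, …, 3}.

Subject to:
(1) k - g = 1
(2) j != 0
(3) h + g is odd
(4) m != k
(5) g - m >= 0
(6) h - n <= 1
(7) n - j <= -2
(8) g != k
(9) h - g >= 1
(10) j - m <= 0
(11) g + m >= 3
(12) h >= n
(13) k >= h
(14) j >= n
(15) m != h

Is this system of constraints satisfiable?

Constraints 5, 6, 7, 9, and 10 give n − h ≥ -1, h − g ≥ 1, g − m ≥ 0, m − j ≥ 0, j − n ≥ 2.
Adding all 5 inequalities: the left sides telescope to 0, and the right sides sum to (-1) + 1 + 0 + 0 + 2 = 2. So 0 ≥ 2, which is false.

Unsatisfiable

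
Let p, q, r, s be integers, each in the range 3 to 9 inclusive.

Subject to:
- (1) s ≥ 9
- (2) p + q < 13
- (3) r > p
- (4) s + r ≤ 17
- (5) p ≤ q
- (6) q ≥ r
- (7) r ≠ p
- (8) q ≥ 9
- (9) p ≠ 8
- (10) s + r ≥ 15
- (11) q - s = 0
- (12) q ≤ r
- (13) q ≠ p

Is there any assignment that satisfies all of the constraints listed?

Unsatisfiable

From constraint 1: s ≥ 9. From constraints 8 and 12: r ≥ q ≥ 9. Hence s + r ≥ 18. But constraint 4 requires s + r ≤ 17, and 17 < 18. Contradiction.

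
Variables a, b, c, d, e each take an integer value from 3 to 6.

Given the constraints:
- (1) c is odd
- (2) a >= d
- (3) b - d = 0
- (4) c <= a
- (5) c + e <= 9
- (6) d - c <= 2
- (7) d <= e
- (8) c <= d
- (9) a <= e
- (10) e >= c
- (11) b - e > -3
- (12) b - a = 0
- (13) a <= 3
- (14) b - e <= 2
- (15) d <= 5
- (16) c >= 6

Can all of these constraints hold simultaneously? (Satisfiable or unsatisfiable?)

Unsatisfiable

From constraints 8 and 16: d ≥ c and c ≥ 6, so d ≥ 6. From constraints 2 and 13: d ≤ a and a ≤ 3, so d ≤ 3. But 3 < 6, so no value of d works.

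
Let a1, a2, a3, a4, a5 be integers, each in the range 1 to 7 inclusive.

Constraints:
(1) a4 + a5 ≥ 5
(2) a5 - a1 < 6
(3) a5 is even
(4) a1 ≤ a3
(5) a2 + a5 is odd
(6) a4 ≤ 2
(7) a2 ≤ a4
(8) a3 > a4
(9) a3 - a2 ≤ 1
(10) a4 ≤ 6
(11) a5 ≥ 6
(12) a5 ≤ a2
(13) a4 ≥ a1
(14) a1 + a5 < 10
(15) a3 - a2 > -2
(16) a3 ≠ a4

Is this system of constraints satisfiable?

From constraints 11 and 12: a2 ≥ a5 and a5 ≥ 6, so a2 ≥ 6. From constraints 6 and 7: a2 ≤ a4 and a4 ≤ 2, so a2 ≤ 2. But 2 < 6, so no value of a2 works.

Unsatisfiable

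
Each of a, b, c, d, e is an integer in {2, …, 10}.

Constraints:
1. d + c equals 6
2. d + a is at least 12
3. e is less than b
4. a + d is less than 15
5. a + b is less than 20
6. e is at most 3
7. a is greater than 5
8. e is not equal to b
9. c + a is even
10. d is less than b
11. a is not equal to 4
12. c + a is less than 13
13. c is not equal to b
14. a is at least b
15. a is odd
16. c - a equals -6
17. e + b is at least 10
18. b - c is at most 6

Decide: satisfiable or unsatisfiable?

Satisfiable

The assignment a = 9, b = 9, c = 3, d = 3, e = 3 works:
  constraint 1 holds since d + c = 6.
  constraint 2 holds since d + a = 12.
  constraint 4 holds since a + d = 12.
The rest check out directly.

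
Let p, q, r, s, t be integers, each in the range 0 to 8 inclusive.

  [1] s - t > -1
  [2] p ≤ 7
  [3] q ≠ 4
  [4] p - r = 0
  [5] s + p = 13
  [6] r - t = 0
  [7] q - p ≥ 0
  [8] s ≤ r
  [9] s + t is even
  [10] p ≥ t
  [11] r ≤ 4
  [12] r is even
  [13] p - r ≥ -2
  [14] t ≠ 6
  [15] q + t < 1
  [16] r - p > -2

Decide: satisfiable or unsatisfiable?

Unsatisfiable

From constraints 8 and 11: s ≤ r ≤ 4. From constraint 2: p ≤ 7. Hence s + p ≤ 11. But constraint 5 requires s + p = 13, and 13 > 11. Contradiction.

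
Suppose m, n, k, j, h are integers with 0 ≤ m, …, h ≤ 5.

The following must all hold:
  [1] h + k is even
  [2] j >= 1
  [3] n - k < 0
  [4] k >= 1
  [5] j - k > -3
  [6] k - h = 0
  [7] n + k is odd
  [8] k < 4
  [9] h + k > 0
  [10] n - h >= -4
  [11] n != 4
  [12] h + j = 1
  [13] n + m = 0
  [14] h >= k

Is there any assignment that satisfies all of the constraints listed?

From constraints 4 and 14: h ≥ k ≥ 1. From constraint 2: j ≥ 1. Hence h + j ≥ 2. But constraint 12 requires h + j = 1, and 1 < 2. Contradiction.

Unsatisfiable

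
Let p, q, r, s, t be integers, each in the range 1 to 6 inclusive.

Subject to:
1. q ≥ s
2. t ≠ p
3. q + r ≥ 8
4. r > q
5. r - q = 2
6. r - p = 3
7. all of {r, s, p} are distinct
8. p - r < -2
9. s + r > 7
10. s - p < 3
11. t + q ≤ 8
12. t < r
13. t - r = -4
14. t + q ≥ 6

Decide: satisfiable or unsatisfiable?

Satisfiable

The assignment p = 3, q = 4, r = 6, s = 4, t = 2 works:
  constraint 3 holds since q + r = 10.
  constraint 5 holds since r - q = 2.
The rest check out directly.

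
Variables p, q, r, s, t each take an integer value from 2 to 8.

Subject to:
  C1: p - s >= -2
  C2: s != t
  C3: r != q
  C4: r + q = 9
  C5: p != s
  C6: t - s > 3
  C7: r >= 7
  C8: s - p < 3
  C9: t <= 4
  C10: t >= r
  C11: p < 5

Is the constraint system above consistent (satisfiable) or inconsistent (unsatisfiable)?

From constraint 7: r ≥ 7. From constraints 9 and 10: r ≤ t and t ≤ 4, so r ≤ 4. But 4 < 7, so no value of r works.

Unsatisfiable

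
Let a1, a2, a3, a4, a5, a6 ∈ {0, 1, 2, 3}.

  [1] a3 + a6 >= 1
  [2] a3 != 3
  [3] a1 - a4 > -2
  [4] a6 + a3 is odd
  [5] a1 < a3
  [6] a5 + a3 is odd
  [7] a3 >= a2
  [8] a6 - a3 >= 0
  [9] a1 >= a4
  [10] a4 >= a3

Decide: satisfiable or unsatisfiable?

Constraints 5, 9, and 10 give a3 ≤ a4, a4 ≤ a1, a1 < a3. Chaining: a3 ≤ a4 ≤ a1 < a3, which forces a3 < a3 — impossible.

Unsatisfiable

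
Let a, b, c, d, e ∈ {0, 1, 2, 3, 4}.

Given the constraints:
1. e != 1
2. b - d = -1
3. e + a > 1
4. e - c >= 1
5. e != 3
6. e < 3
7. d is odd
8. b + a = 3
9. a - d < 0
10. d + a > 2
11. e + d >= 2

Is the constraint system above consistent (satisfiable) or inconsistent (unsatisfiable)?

Satisfiable

Setting (a, b, c, d, e) = (1, 2, 1, 3, 2) satisfies everything: constraint 2: b - d = -1; constraint 3: e + a = 3, and the others follow.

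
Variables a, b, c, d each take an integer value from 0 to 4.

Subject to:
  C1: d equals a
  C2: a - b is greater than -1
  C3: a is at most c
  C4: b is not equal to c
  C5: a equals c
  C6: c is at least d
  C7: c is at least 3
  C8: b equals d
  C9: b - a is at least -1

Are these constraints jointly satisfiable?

From constraints 1, 5, and 8, b = d = a = c, so b = c. But constraint 4 says b ≠ c. Contradiction.

Unsatisfiable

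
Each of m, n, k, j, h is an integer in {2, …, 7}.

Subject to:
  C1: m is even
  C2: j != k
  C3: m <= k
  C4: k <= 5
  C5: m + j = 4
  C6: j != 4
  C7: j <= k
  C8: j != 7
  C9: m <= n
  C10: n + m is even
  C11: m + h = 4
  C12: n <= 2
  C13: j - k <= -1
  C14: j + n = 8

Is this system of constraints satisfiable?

Unsatisfiable

From constraints 4 and 7: j ≤ k ≤ 5. From constraint 12: n ≤ 2. Hence j + n ≤ 7. But constraint 14 requires j + n = 8, and 8 > 7. Contradiction.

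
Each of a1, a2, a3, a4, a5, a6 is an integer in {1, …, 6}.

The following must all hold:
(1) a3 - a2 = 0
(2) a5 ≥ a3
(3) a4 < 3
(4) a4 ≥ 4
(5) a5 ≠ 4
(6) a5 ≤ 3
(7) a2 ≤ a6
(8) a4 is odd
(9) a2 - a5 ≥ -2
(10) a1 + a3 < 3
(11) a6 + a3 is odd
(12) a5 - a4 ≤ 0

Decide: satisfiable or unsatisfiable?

Unsatisfiable

From constraint 4: a4 ≥ 4. From constraint 3: a4 ≤ 2. But 2 < 4, so no value of a4 works.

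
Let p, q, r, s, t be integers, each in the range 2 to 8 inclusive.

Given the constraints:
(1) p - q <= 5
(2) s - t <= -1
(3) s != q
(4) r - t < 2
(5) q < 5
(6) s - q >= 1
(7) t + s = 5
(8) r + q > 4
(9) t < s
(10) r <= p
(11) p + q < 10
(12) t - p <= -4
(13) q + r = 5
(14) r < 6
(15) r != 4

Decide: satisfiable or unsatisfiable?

Unsatisfiable

Constraints 1, 2, 6, and 12 give s − q ≥ 1, q − p ≥ -5, p − t ≥ 4, t − s ≥ 1.
Adding all 4 inequalities: the left sides telescope to 0, and the right sides sum to 1 + (-5) + 4 + 1 = 1. So 0 ≥ 1, which is false.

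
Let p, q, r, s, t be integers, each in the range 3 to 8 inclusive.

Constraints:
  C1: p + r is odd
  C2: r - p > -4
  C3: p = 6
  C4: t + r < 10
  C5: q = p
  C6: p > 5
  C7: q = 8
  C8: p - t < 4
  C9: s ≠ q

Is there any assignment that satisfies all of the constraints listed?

Unsatisfiable

Constraint 7 fixes q = 8 and constraint 3 fixes p = 6, but constraint 5 requires q = p. Since 8 ≠ 6, contradiction.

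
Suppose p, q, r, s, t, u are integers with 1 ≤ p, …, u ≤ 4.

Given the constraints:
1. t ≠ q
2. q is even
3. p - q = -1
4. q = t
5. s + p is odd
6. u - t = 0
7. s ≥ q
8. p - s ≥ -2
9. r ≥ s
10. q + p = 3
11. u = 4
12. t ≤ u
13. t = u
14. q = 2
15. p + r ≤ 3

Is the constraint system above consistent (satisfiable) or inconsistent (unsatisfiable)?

Constraint 14 fixes q = 2 and constraint 11 fixes u = 4. Constraints 4 and 13 give q = t = u, so q = u. But 2 ≠ 4 — contradiction.

Unsatisfiable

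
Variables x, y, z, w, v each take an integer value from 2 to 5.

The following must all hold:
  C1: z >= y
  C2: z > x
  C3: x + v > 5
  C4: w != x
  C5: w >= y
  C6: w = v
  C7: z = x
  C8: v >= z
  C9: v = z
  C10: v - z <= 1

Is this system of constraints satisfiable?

From constraints 6, 7, and 9, w = v = z = x, so w = x. But constraint 4 says w ≠ x. Contradiction.

Unsatisfiable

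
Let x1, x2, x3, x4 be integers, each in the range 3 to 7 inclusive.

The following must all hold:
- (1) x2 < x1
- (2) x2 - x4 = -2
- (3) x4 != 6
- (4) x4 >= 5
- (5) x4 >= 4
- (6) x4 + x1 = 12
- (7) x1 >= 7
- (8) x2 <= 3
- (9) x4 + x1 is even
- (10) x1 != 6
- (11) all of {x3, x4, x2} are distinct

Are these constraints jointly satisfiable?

The assignment x1 = 7, x2 = 3, x3 = 4, x4 = 5 works:
  constraint 2 holds since x2 - x4 = -2.
  constraint 6 holds since x4 + x1 = 12.
  constraint 11 holds since values 4, 5, 3 are distinct.
The rest check out directly.

Satisfiable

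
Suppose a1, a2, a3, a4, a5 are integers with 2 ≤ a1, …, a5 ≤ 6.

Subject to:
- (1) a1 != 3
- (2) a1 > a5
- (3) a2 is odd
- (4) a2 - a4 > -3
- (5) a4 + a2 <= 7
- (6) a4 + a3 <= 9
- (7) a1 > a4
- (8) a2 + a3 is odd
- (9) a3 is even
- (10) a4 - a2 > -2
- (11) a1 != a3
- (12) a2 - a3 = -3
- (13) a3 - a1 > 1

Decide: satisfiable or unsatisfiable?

The assignment a1 = 4, a2 = 3, a3 = 6, a4 = 3, a5 = 3 works:
  constraint 4 holds since a2 - a4 = 0.
  constraint 5 holds since a4 + a2 = 6.
  constraint 6 holds since a4 + a3 = 9.
The rest check out directly.

Satisfiable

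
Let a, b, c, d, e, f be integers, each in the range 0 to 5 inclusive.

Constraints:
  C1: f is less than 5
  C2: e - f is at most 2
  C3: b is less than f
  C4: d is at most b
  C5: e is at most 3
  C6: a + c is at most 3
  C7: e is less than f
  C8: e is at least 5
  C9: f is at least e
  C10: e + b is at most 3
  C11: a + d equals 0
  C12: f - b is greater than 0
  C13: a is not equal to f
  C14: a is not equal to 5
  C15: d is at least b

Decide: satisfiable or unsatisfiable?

From constraints 8 and 9: f ≥ e and e ≥ 5, so f ≥ 5. From constraint 1: f ≤ 4. But 4 < 5, so no value of f works.

Unsatisfiable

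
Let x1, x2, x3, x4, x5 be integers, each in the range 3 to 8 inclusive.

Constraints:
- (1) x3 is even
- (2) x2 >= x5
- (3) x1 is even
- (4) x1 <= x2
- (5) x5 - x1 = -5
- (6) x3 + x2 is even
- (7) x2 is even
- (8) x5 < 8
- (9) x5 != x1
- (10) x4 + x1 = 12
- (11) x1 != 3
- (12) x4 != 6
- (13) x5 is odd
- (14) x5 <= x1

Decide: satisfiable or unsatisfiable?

Satisfiable

One satisfying assignment is x1 = 8, x2 = 8, x3 = 6, x4 = 4, x5 = 3.
For the less obvious constraints — constraint 1: x3 = 6 is even; constraint 5: x5 - x1 = -5; constraint 10: x4 + x1 = 12 — and the others hold by inspection.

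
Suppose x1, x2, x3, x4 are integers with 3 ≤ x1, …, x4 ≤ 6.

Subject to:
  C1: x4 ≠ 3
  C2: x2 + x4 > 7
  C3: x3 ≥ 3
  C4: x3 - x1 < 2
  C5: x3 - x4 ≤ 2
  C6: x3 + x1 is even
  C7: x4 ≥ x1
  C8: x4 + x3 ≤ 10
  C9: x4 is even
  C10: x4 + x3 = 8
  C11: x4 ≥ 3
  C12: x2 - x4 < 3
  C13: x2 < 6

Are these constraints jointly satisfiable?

Satisfiable

Take x1 = 4, x2 = 4, x3 = 4, x4 = 4. Then constraint 2: x2 + x4 = 8; constraint 4: x3 - x1 = 0; constraint 5: x3 - x4 = 0, and every other listed constraint is also met.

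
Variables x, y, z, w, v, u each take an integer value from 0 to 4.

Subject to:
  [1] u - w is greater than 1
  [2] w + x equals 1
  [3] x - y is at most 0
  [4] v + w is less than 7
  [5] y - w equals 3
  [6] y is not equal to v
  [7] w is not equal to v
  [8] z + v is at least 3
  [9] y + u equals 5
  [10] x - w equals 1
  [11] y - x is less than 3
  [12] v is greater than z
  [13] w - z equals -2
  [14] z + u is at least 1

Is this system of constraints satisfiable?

Setting (x, y, z, w, v, u) = (1, 3, 2, 0, 4, 2) satisfies everything: constraint 1: u - w = 2; constraint 2: w + x = 1; constraint 3: x - y = -2, and the others follow.

Satisfiable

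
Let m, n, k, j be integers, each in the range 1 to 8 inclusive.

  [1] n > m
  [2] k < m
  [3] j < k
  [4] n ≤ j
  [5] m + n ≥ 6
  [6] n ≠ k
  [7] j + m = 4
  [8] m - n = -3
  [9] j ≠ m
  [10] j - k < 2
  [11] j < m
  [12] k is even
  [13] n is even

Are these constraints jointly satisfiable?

Constraints 1, 2, 3, and 4 give k < m, m < n, n ≤ j, j < k. Chaining: k < m < n ≤ j < k, which forces k < k — impossible.

Unsatisfiable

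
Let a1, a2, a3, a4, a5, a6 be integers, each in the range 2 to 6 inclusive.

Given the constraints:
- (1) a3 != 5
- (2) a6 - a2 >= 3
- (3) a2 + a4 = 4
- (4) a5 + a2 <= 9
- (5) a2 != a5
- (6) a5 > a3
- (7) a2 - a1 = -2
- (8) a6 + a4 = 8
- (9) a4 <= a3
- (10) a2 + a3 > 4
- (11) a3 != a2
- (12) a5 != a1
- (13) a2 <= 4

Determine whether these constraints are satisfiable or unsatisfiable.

The assignment a1 = 4, a2 = 2, a3 = 4, a4 = 2, a5 = 6, a6 = 6 works:
  constraint 2 holds since a6 - a2 = 4.
  constraint 3 holds since a2 + a4 = 4.
  constraint 4 holds since a5 + a2 = 8.
The rest check out directly.

Satisfiable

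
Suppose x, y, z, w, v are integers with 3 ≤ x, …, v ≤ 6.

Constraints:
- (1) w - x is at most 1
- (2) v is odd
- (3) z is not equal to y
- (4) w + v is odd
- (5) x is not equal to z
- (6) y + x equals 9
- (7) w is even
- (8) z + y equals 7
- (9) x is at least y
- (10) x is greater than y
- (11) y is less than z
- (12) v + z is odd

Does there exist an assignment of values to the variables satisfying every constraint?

Take x = 6, y = 3, z = 4, w = 4, v = 3. Then constraint 1: w - x = -2; constraint 6: y + x = 9, and every other listed constraint is also met.

Satisfiable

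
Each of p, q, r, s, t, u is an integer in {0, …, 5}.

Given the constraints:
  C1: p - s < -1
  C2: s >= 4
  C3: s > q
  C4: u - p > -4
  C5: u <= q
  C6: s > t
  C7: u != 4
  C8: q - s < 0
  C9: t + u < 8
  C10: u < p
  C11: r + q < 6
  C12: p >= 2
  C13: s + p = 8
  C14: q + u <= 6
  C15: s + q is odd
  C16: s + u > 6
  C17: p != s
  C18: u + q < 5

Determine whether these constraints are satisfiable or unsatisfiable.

Satisfiable

Try p = 3, q = 2, r = 2, s = 5, t = 3, u = 2.
Check constraint 1: p - s = -2; constraint 4: u - p = -1; constraint 8: q - s = -3. The remaining constraints are straightforward to verify.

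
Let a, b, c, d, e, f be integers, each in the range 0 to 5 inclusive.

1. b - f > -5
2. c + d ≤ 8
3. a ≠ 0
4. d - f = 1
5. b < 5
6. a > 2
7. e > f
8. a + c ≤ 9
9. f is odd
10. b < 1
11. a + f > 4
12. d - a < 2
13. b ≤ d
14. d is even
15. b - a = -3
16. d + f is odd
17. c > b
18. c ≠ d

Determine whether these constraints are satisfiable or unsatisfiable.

Take a = 3, b = 0, c = 3, d = 4, e = 4, f = 3. Then constraint 1: b - f = -3; constraint 2: c + d = 7, and every other listed constraint is also met.

Satisfiable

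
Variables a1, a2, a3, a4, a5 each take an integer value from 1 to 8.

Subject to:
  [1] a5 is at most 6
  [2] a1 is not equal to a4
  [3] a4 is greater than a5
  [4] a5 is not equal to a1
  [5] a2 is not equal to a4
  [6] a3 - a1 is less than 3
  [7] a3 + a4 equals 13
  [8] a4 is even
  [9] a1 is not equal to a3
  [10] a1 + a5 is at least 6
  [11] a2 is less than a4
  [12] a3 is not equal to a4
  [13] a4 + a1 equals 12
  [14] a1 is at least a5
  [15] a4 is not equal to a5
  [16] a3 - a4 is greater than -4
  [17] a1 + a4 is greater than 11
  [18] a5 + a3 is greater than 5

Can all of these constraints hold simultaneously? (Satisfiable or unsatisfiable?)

The assignment a1 = 4, a2 = 1, a3 = 5, a4 = 8, a5 = 3 works:
  constraint 6 holds since a3 - a1 = 1.
  constraint 7 holds since a3 + a4 = 13.
  constraint 10 holds since a1 + a5 = 7.
The rest check out directly.

Satisfiable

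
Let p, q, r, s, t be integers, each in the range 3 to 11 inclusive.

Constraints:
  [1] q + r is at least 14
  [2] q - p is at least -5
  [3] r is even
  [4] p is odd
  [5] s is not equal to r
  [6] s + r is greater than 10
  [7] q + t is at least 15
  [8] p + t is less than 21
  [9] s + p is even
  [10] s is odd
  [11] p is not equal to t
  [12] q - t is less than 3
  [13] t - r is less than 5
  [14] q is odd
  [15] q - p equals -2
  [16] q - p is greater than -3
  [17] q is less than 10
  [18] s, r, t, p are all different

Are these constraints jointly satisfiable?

One satisfying assignment is p = 11, q = 9, r = 6, s = 5, t = 8.
For the less obvious constraints — constraint 1: q + r = 15; constraint 2: q - p = -2 — and the others hold by inspection.

Satisfiable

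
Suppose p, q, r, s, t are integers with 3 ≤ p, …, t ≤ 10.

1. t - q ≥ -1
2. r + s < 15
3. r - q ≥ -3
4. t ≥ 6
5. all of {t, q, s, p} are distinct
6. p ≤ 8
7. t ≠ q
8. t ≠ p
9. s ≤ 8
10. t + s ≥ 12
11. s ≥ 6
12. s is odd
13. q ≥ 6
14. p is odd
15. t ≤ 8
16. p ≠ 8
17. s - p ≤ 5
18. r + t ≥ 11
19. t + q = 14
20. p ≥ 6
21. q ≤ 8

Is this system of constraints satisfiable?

Unsatisfiable

Constraints 4, 6, 9, 11, 13, 15, 20, and 21 confine each of t, q, s, p to the 3 values {6, …, 8}.
Constraint 5 requires all 4 of them to be distinct, but only 3 values are available — impossible by the pigeonhole principle.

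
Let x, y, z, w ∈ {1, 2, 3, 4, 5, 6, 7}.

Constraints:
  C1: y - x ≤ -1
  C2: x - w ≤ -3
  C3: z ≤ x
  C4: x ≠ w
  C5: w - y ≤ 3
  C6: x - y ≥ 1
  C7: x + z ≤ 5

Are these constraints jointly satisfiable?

Unsatisfiable

Constraints 2, 5, and 6 give w − x ≥ 3, x − y ≥ 1, y − w ≥ -3.
Adding all 3 inequalities: the left sides telescope to 0, and the right sides sum to 3 + 1 + (-3) = 1. So 0 ≥ 1, which is false.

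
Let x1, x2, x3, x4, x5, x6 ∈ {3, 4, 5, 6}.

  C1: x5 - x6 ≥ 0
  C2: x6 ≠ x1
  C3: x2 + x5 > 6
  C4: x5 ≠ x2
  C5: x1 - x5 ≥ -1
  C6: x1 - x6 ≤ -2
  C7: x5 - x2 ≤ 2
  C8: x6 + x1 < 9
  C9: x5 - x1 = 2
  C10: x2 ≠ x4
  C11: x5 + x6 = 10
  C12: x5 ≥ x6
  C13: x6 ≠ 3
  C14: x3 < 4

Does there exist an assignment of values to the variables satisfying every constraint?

Unsatisfiable

Constraints 1, 5, and 6 give x6 − x1 ≥ 2, x1 − x5 ≥ -1, x5 − x6 ≥ 0.
Adding all 3 inequalities: the left sides telescope to 0, and the right sides sum to 2 + (-1) + 0 = 1. So 0 ≥ 1, which is false.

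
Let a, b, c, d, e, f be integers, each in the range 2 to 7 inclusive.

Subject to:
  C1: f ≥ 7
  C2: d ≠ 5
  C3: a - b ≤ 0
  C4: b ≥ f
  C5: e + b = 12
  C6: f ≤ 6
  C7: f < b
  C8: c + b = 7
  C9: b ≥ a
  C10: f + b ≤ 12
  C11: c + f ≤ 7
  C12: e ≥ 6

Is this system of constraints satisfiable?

Unsatisfiable

From constraint 12: e ≥ 6. From constraints 1 and 4: b ≥ f ≥ 7. Hence e + b ≥ 13. But constraint 5 requires e + b = 12, and 12 < 13. Contradiction.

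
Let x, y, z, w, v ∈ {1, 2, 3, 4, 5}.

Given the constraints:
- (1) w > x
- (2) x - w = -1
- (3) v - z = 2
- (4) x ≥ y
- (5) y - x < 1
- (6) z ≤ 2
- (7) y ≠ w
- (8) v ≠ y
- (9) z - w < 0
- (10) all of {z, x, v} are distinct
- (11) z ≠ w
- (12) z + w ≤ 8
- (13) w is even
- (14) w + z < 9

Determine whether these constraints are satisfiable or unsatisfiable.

Satisfiable

The assignment x = 3, y = 3, z = 2, w = 4, v = 4 works:
  constraint 2 holds since x - w = -1.
  constraint 3 holds since v - z = 2.
  constraint 5 holds since y - x = 0.
The rest check out directly.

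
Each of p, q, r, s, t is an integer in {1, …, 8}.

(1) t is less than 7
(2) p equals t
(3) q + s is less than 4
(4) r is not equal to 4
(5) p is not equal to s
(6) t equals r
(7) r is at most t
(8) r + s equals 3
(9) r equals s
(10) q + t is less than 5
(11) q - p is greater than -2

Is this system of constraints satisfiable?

Unsatisfiable

From constraints 2, 6, and 9, p = t = r = s, so p = s. But constraint 5 says p ≠ s. Contradiction.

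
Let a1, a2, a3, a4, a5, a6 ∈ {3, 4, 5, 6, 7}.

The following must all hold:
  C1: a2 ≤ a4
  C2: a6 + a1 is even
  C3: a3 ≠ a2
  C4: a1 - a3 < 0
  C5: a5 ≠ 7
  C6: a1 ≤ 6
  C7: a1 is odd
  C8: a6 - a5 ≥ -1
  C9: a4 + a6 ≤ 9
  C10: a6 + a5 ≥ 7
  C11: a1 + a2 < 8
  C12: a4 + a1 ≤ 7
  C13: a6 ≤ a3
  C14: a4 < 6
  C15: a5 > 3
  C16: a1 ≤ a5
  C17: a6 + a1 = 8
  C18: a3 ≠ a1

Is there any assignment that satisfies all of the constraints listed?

Take a1 = 3, a2 = 3, a3 = 5, a4 = 3, a5 = 5, a6 = 5. Then constraint 4: a1 - a3 = -2; constraint 8: a6 - a5 = 0, and every other listed constraint is also met.

Satisfiable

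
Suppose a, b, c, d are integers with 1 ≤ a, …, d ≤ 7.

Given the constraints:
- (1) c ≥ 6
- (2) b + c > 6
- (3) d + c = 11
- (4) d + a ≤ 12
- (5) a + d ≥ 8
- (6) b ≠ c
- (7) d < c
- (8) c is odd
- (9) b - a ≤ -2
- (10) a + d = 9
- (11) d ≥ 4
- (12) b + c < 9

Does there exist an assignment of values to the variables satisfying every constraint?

Try a = 5, b = 1, c = 7, d = 4.
Check constraint 2: b + c = 8; constraint 3: d + c = 11; constraint 4: d + a = 9. The remaining constraints are straightforward to verify.

Satisfiable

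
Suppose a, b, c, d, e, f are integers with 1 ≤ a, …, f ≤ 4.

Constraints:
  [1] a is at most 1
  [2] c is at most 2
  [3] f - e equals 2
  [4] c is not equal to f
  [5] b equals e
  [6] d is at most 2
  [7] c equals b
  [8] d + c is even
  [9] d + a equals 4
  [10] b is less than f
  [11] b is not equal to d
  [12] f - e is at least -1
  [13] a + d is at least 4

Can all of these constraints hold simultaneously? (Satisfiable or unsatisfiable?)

From constraint 6: d ≤ 2. From constraint 1: a ≤ 1. Hence d + a ≤ 3. But constraint 9 requires d + a = 4, and 4 > 3. Contradiction.

Unsatisfiable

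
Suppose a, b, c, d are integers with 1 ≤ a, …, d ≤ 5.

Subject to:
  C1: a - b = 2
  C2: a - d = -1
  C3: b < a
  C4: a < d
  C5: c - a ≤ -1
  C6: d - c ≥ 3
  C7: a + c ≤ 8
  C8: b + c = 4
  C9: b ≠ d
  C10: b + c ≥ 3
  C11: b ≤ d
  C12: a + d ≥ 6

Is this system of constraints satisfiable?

One satisfying assignment is a = 4, b = 2, c = 2, d = 5.
For the less obvious constraints — constraint 1: a - b = 2; constraint 2: a - d = -1; constraint 5: c - a = -2 — and the others hold by inspection.

Satisfiable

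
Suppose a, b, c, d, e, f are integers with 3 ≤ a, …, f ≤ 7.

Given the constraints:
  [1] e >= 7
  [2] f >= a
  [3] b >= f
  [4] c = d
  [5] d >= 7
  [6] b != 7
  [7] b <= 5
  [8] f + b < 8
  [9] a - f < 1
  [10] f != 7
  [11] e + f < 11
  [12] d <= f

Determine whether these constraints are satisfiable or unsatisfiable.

From constraints 5 and 12: f ≥ d and d ≥ 7, so f ≥ 7. From constraints 3 and 7: f ≤ b and b ≤ 5, so f ≤ 5. But 5 < 7, so no value of f works.

Unsatisfiable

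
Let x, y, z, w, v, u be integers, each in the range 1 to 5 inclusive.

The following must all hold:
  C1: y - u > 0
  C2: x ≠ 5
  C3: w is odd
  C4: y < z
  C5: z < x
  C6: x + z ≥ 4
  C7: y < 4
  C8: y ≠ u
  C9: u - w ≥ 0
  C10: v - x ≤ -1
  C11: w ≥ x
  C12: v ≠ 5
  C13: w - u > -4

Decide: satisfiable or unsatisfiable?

Unsatisfiable

Constraints 1, 4, 5, 9, and 11 give x ≤ w, w ≤ u, u < y, y < z, z < x. Chaining: x ≤ w ≤ u < y < z < x, which forces x < x — impossible.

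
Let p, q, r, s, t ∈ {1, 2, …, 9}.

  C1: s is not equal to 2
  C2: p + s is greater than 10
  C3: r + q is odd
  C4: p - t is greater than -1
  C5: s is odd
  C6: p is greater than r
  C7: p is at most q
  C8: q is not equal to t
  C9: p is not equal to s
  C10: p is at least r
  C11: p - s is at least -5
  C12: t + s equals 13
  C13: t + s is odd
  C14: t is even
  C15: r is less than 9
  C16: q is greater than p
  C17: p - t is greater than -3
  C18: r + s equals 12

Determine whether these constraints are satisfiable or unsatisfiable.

Take p = 4, q = 8, r = 3, s = 9, t = 4. Then constraint 2: p + s = 13; constraint 4: p - t = 0, and every other listed constraint is also met.

Satisfiable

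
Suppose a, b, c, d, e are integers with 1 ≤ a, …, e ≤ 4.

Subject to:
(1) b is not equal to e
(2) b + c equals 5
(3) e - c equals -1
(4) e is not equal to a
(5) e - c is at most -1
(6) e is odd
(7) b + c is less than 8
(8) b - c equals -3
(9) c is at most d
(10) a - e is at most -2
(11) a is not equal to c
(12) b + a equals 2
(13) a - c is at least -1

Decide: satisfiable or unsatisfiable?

Unsatisfiable

Constraints 5, 10, and 13 give e − a ≥ 2, a − c ≥ -1, c − e ≥ 1.
Adding all 3 inequalities: the left sides telescope to 0, and the right sides sum to 2 + (-1) + 1 = 2. So 0 ≥ 2, which is false.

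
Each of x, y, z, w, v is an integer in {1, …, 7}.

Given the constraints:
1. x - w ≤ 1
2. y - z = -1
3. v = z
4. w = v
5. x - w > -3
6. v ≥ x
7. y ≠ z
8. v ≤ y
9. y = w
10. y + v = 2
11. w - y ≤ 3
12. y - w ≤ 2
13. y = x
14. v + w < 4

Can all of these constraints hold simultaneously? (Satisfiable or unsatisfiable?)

Unsatisfiable

From constraints 3, 4, and 9, y = w = v = z, so y = z. But constraint 7 says y ≠ z. Contradiction.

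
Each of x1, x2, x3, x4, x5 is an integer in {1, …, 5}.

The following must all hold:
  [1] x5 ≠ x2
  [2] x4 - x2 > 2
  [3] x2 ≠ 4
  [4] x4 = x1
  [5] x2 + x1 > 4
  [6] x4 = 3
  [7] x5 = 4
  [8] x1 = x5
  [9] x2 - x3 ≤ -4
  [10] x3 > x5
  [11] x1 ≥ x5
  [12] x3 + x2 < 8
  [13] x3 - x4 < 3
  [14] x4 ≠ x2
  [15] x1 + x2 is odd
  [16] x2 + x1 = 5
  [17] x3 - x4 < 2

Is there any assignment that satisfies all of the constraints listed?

Unsatisfiable

Constraint 6 fixes x4 = 3 and constraint 7 fixes x5 = 4. Constraints 4 and 8 give x4 = x1 = x5, so x4 = x5. But 3 ≠ 4 — contradiction.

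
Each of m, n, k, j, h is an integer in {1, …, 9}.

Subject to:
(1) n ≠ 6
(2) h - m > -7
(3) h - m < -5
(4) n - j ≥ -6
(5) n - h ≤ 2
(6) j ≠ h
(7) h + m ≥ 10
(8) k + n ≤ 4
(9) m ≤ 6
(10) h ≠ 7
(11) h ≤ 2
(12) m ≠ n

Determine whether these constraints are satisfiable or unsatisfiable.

From constraint 11: h ≤ 2. From constraint 9: m ≤ 6. Hence h + m ≤ 8. But constraint 7 requires h + m ≥ 10, and 10 > 8. Contradiction.

Unsatisfiable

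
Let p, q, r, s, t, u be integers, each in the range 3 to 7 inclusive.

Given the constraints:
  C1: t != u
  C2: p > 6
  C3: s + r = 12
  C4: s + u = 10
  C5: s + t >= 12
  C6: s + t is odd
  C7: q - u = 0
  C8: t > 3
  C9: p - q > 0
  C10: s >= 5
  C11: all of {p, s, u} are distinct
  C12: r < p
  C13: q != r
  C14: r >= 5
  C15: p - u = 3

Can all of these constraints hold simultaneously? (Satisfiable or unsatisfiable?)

Satisfiable

One satisfying assignment is p = 7, q = 4, r = 6, s = 6, t = 7, u = 4.
For the less obvious constraints — constraint 3: s + r = 12; constraint 4: s + u = 10 — and the others hold by inspection.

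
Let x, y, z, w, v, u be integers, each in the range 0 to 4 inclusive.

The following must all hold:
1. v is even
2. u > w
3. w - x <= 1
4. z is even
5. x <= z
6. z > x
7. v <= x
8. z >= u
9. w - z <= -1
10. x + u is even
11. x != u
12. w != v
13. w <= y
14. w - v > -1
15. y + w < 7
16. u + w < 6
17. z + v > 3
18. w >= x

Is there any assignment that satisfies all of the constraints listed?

One satisfying assignment is x = 1, y = 4, z = 4, w = 1, v = 0, u = 3.
For the less obvious constraints — constraint 3: w - x = 0; constraint 9: w - z = -3; constraint 14: w - v = 1 — and the others hold by inspection.

Satisfiable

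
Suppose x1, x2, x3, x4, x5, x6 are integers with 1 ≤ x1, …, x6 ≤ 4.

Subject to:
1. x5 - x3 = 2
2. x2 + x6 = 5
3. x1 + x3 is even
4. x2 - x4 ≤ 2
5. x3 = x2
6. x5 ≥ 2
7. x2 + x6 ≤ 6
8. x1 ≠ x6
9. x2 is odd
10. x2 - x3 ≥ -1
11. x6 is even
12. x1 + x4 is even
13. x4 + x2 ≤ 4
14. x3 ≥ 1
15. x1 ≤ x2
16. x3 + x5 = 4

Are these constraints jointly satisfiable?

The assignment x1 = 1, x2 = 1, x3 = 1, x4 = 1, x5 = 3, x6 = 4 works:
  constraint 1 holds since x5 - x3 = 2.
  constraint 2 holds since x2 + x6 = 5.
The rest check out directly.

Satisfiable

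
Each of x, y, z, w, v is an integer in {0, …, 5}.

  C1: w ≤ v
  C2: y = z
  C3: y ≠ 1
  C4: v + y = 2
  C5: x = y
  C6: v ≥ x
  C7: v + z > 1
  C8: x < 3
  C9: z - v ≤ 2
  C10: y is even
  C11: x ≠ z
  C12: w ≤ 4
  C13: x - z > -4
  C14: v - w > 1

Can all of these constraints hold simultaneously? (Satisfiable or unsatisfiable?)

From constraints 2 and 5, x = y = z, so x = z. But constraint 11 says x ≠ z. Contradiction.

Unsatisfiable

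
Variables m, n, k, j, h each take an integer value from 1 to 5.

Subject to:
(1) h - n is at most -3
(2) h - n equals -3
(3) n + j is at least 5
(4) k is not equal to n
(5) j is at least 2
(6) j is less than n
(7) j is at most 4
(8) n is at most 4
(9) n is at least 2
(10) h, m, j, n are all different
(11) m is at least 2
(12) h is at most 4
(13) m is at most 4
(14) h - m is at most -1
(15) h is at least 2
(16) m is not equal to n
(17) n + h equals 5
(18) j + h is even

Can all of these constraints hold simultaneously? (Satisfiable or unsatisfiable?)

Unsatisfiable

Constraints 5, 7, 8, 9, 11, 12, 13, and 15 confine each of h, m, j, n to the 3 values {2, …, 4}.
Constraint 10 requires all 4 of them to be distinct, but only 3 values are available — impossible by the pigeonhole principle.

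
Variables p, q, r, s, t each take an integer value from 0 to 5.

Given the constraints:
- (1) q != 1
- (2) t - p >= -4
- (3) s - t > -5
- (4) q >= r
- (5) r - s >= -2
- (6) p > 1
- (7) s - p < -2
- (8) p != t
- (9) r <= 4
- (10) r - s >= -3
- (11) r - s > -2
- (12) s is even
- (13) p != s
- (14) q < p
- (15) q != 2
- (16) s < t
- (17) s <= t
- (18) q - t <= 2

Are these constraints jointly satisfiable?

Setting (p, q, r, s, t) = (5, 3, 1, 2, 4) satisfies everything: constraint 2: t - p = -1; constraint 3: s - t = -2; constraint 5: r - s = -1, and the others follow.

Satisfiable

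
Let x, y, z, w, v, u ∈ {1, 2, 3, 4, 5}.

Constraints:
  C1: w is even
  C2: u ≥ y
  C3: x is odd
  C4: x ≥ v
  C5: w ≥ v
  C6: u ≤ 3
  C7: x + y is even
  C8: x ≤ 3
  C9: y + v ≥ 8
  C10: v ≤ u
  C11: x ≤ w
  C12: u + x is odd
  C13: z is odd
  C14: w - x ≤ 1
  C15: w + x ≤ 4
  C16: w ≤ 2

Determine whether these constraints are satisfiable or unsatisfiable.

From constraints 2 and 6: y ≤ u ≤ 3. From constraints 4 and 8: v ≤ x ≤ 3. Hence y + v ≤ 6. But constraint 9 requires y + v ≥ 8, and 8 > 6. Contradiction.

Unsatisfiable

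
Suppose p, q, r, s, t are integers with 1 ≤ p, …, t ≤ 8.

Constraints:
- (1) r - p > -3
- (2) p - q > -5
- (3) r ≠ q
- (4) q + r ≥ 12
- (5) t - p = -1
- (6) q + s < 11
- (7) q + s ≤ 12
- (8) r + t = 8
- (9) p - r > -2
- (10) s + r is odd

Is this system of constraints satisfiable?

Try p = 5, q = 8, r = 4, s = 1, t = 4.
Check constraint 1: r - p = -1; constraint 2: p - q = -3. The remaining constraints are straightforward to verify.

Satisfiable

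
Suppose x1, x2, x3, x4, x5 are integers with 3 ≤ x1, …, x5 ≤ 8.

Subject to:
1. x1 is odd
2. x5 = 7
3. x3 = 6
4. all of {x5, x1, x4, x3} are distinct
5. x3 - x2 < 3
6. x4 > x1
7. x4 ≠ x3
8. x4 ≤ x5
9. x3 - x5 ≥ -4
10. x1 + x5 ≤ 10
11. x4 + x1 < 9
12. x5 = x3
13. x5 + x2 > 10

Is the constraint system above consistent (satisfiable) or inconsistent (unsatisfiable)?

Unsatisfiable

Constraint 2 fixes x5 = 7 and constraint 3 fixes x3 = 6, but constraint 12 requires x5 = x3. Since 7 ≠ 6, contradiction.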